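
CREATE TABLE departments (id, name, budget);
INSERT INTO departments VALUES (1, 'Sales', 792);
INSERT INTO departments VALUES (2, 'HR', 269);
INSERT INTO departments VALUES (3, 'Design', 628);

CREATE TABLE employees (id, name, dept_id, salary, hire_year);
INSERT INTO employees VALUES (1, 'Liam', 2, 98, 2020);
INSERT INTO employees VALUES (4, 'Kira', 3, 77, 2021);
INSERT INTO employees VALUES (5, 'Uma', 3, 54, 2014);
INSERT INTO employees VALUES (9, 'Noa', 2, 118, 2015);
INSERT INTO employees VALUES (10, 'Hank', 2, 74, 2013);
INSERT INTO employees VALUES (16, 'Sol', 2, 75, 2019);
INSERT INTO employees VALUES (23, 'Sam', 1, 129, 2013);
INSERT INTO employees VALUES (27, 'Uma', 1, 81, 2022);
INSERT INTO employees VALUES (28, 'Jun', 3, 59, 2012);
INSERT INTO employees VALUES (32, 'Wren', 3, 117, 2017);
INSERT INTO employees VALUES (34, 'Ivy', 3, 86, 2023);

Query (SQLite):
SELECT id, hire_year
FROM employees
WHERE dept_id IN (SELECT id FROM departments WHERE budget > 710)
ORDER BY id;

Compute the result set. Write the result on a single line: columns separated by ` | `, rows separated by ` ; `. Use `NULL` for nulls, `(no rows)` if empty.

23 | 2013 ; 27 | 2022

Inner query: departments.id where budget > 710.
Outer: keep employees rows whose dept_id is in that set.
Inner query → {1}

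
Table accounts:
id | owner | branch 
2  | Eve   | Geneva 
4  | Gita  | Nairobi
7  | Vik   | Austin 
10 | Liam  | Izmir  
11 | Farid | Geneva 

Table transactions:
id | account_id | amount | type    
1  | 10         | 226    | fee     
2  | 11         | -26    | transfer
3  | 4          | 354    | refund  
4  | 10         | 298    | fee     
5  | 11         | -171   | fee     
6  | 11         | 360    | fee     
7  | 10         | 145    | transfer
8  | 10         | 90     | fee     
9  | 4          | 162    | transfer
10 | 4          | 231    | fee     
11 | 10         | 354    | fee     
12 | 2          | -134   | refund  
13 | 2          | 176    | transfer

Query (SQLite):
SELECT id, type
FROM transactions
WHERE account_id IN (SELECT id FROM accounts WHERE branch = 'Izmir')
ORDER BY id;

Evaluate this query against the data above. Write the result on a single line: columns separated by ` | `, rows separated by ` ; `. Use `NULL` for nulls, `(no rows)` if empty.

1 | fee ; 4 | fee ; 7 | transfer ; 8 | fee ; 11 | fee

Inner query: accounts.id where branch = 'Izmir'.
Outer: keep transactions rows whose account_id is in that set.
Inner query → {10}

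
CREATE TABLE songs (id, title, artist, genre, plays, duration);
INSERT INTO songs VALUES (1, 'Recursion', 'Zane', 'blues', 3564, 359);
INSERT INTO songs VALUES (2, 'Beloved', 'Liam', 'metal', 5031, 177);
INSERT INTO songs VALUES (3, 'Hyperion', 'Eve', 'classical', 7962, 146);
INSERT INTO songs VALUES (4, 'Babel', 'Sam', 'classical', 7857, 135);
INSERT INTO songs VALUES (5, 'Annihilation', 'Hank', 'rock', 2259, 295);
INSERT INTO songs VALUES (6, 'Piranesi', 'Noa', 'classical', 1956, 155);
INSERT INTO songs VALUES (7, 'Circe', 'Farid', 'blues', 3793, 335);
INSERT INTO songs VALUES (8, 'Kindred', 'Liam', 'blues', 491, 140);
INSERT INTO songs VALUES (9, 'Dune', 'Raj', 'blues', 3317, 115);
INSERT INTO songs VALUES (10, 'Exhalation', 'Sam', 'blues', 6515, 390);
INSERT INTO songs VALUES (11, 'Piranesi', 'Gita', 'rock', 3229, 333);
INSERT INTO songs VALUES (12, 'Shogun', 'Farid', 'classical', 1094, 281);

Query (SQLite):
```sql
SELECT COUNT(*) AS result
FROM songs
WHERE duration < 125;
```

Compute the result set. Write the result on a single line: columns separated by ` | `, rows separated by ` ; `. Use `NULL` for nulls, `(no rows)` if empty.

1

Rows where duration < 125 → plays values: [3317].
COUNT(*) counts rows → 1.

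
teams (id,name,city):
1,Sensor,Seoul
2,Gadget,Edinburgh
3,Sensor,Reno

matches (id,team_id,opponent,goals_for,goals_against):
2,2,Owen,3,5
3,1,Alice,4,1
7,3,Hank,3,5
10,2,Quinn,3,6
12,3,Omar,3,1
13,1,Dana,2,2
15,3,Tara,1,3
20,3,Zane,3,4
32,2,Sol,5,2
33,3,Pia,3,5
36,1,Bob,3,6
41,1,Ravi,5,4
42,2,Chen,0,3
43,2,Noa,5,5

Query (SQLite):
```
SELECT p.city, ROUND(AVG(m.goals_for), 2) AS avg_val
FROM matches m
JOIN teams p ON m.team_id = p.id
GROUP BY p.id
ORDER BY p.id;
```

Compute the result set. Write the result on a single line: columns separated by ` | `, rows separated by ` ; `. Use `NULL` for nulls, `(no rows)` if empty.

Seoul | 3.5 ; Edinburgh | 3.2 ; Reno | 2.6

Join each matches row to its teams via team_id.
Group joined rows by teams.id; compute ROUND(AVG(m.goals_for), 2) per group.
  1: ids {3, 13, 36, 41} → ROUND(AVG(m.goals_for), 2)=3.5
  2: ids {2, 10, 32, 42, 43} → ROUND(AVG(m.goals_for), 2)=3.2
  3: ids {7, 12, 15, 20, 33} → ROUND(AVG(m.goals_for), 2)=2.6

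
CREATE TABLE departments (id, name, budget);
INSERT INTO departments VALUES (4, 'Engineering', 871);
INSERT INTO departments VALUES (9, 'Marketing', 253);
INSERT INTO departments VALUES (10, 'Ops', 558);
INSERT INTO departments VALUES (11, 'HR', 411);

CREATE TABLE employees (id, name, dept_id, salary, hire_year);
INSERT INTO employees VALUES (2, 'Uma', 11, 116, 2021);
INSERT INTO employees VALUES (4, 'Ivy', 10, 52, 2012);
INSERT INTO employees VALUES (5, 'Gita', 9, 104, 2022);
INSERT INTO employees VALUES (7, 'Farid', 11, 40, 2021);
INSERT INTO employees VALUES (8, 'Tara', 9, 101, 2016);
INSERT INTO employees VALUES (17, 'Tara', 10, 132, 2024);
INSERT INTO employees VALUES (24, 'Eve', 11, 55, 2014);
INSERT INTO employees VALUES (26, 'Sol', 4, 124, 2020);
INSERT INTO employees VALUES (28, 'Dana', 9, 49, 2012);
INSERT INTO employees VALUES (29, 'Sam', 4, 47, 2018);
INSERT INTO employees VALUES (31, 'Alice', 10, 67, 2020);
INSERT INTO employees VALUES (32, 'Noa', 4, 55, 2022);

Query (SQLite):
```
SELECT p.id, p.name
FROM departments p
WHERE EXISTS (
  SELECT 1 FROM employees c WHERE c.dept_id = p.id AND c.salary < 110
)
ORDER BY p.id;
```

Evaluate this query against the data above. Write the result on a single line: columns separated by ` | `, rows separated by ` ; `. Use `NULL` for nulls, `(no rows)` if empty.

4 | Engineering ; 9 | Marketing ; 10 | Ops ; 11 | HR

For each departments row, check whether any employees with matching dept_id has salary < 110.
Keep rows where that is true.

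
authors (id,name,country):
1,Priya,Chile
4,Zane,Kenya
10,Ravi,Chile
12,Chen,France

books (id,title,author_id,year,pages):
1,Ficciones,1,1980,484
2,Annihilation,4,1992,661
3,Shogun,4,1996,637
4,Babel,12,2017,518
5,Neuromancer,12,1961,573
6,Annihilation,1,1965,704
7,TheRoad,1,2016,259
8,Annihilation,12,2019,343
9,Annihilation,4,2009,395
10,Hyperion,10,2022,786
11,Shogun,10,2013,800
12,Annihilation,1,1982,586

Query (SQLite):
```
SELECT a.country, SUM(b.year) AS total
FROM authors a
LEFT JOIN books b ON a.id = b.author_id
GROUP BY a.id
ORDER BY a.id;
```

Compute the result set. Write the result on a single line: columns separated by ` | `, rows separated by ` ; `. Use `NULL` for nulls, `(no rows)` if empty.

LEFT JOIN keeps every authors row; unmatched ones get NULL for books columns.
Group by authors.id and compute SUM(b.year). SUM over an all-NULL group is NULL.
  1: ids {1, 6, 7, 12} → SUM(b.year)=7943
  4: ids {2, 3, 9} → SUM(b.year)=5997
  10: ids {10, 11} → SUM(b.year)=4035
  12: ids {4, 5, 8} → SUM(b.year)=5997

Chile | 7943 ; Kenya | 5997 ; Chile | 4035 ; France | 5997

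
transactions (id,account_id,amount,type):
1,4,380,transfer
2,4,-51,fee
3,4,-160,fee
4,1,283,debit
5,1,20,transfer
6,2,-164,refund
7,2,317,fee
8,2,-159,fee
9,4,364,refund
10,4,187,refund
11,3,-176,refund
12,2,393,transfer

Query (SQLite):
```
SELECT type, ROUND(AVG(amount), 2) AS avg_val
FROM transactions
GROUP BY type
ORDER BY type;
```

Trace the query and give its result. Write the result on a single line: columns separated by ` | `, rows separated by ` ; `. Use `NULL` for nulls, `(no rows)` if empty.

Partition transactions by type; compute ROUND(AVG(amount), 2) within each group.
  debit: ids {4} → ROUND(AVG(amount), 2)=283
  fee: ids {2, 3, 7, 8} → ROUND(AVG(amount), 2)=-13.25
  refund: ids {6, 9, 10, 11} → ROUND(AVG(amount), 2)=52.75
  transfer: ids {1, 5, 12} → ROUND(AVG(amount), 2)=264.33

debit | 283 ; fee | -13.25 ; refund | 52.75 ; transfer | 264.33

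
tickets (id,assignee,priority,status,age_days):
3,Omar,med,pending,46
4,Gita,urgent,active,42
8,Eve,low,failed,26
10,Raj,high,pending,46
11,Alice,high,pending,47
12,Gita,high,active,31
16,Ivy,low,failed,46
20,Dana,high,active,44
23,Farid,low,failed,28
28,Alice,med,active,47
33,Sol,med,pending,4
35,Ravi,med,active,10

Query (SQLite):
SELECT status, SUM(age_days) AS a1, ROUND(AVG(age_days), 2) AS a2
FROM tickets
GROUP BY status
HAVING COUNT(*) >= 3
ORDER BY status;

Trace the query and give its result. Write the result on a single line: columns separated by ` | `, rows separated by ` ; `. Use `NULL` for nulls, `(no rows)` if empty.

Group tickets by status.
Per group compute: SUM(age_days), ROUND(AVG(age_days), 2).
HAVING: drop groups with fewer than 3 rows.
  active: ids {4, 12, 20, 28, 35} → SUM(age_days)=174, ROUND(AVG(age_days), 2)=34.8
  failed: ids {8, 16, 23} → SUM(age_days)=100, ROUND(AVG(age_days), 2)=33.33
  pending: ids {3, 10, 11, 33} → SUM(age_days)=143, ROUND(AVG(age_days), 2)=35.75

active | 174 | 34.8 ; failed | 100 | 33.33 ; pending | 143 | 35.75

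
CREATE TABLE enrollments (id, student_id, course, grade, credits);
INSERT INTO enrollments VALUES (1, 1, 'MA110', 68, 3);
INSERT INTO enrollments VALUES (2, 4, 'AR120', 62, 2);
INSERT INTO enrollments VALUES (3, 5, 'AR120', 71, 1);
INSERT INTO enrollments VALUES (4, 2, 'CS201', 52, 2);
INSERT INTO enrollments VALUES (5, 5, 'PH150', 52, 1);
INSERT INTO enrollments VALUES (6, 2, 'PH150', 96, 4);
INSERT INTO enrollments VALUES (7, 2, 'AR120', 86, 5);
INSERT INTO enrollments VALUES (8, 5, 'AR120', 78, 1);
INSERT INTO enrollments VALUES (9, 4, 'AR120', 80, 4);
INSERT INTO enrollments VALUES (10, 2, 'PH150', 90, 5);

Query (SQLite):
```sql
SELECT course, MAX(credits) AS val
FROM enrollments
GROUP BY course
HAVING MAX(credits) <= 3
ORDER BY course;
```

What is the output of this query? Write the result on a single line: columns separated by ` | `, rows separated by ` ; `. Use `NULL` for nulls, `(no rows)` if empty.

Partition enrollments by course; compute MAX(credits) within each group.
HAVING: keep groups where MAX(credits) <= 3.
  AR120: ids {2, 3, 7, 8, 9} → MAX(credits)=5
  CS201: ids {4} → MAX(credits)=2
  MA110: ids {1} → MAX(credits)=3
  PH150: ids {5, 6, 10} → MAX(credits)=5

CS201 | 2 ; MA110 | 3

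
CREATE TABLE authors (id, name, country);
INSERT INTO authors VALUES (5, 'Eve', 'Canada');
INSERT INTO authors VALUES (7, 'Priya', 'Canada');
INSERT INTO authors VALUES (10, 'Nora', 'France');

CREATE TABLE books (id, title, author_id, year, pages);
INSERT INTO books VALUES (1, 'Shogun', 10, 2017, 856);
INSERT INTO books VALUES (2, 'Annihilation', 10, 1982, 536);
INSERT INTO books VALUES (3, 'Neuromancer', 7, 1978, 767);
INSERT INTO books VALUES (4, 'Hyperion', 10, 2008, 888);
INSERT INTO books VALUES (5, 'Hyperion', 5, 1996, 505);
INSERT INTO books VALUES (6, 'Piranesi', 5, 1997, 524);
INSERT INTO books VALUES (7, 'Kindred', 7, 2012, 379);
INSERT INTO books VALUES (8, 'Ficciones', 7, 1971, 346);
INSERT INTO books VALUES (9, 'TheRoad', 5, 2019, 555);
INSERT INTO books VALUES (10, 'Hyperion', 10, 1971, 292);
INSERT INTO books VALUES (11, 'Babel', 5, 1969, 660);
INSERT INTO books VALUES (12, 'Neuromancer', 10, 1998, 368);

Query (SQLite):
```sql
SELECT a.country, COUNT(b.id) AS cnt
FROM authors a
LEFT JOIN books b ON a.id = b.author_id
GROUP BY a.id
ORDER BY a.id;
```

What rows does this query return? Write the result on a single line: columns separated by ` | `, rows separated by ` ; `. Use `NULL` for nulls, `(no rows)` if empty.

Canada | 4 ; Canada | 3 ; France | 5

LEFT JOIN keeps every authors row; unmatched ones get NULL for books columns.
Group by authors.id and compute COUNT(b.id). COUNT(col) of an all-NULL group is 0.
  5: ids {5, 6, 9, 11} → COUNT(b.id)=4
  7: ids {3, 7, 8} → COUNT(b.id)=3
  10: ids {1, 2, 4, 10, 12} → COUNT(b.id)=5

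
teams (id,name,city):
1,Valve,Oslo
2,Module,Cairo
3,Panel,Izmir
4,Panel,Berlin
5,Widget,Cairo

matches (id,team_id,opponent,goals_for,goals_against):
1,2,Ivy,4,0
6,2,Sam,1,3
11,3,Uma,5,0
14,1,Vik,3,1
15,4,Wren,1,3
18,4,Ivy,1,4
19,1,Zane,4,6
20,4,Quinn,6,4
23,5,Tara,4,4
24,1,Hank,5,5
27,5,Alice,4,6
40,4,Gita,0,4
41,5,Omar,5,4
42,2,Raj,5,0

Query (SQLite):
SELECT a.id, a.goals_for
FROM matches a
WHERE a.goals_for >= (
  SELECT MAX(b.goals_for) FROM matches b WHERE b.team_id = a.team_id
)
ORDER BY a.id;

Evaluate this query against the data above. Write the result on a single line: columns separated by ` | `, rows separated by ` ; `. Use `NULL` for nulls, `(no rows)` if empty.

11 | 5 ; 20 | 6 ; 24 | 5 ; 41 | 5 ; 42 | 5

For each matches row a, compute MAX(goals_for) over rows sharing a.team_id.
Keep row a if a.goals_for >= that per-group MAX.
  team_id=1: MAX(goals_for) = 5
  team_id=2: MAX(goals_for) = 5
  team_id=3: MAX(goals_for) = 5
  team_id=4: MAX(goals_for) = 6
  team_id=5: MAX(goals_for) = 5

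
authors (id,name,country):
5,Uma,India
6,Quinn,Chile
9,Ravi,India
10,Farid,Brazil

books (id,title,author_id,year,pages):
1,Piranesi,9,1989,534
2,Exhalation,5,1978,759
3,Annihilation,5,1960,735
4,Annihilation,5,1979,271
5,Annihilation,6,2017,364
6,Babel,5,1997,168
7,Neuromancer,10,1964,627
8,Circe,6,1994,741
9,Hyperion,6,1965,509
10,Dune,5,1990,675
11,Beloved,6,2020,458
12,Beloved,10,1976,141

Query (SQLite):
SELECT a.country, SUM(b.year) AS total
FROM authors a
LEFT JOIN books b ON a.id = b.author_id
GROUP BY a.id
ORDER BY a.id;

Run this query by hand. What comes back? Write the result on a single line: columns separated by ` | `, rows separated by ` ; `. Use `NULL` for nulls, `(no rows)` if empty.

LEFT JOIN keeps every authors row; unmatched ones get NULL for books columns.
Group by authors.id and compute SUM(b.year). SUM over an all-NULL group is NULL.
  5: ids {2, 3, 4, 6, 10} → SUM(b.year)=9904
  6: ids {5, 8, 9, 11} → SUM(b.year)=7996
  9: ids {1} → SUM(b.year)=1989
  10: ids {7, 12} → SUM(b.year)=3940

India | 9904 ; Chile | 7996 ; India | 1989 ; Brazil | 3940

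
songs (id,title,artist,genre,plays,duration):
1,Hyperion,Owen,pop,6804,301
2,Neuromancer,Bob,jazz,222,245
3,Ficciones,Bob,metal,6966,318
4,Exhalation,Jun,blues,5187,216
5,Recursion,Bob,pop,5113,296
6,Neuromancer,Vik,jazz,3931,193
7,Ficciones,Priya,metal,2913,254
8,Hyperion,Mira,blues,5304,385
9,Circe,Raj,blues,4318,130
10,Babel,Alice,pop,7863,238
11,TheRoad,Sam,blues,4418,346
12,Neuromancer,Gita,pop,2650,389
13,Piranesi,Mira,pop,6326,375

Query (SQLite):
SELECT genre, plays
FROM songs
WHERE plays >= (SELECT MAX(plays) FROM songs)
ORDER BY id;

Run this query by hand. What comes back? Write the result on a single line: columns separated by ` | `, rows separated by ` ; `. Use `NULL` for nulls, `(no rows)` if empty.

Scalar subquery: MAX(plays) over all songs rows = 7863.
Keep rows where plays >= that value.

pop | 7863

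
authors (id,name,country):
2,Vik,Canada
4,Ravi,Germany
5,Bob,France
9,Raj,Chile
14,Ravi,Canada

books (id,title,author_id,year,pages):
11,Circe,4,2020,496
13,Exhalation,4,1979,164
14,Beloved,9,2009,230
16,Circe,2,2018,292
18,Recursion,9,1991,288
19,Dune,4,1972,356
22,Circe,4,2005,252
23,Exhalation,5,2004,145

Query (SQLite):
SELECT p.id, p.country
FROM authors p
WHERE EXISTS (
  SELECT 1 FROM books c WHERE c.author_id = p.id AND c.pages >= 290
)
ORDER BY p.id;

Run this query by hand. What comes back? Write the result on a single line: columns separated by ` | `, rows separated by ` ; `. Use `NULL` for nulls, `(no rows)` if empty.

2 | Canada ; 4 | Germany

For each authors row, check whether any books with matching author_id has pages >= 290.
Keep rows where that is true.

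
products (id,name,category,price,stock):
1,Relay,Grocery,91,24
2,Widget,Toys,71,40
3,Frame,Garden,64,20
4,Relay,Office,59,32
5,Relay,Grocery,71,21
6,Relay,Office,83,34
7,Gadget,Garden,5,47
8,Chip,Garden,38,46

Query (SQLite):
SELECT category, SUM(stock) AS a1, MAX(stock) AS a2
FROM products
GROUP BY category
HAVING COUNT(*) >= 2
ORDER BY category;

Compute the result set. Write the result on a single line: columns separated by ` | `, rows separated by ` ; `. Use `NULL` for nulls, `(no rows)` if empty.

Garden | 113 | 47 ; Grocery | 45 | 24 ; Office | 66 | 34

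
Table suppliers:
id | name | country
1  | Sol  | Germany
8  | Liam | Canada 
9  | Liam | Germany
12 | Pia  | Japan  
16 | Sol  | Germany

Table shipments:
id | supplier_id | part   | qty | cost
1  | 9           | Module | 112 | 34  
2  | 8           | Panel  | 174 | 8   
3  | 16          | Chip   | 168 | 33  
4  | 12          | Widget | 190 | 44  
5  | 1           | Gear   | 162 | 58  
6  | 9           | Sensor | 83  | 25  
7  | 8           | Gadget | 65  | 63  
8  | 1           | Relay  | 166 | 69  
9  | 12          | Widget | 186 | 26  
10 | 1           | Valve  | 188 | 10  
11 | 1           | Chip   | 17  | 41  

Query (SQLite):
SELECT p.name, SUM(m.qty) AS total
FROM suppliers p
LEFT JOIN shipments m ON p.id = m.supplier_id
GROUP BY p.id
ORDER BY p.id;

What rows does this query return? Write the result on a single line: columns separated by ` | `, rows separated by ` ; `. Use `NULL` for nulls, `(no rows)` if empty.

Sol | 533 ; Liam | 239 ; Liam | 195 ; Pia | 376 ; Sol | 168

LEFT JOIN keeps every suppliers row; unmatched ones get NULL for shipments columns.
Group by suppliers.id and compute SUM(m.qty). SUM over an all-NULL group is NULL.
  1: ids {5, 8, 10, 11} → SUM(m.qty)=533
  8: ids {2, 7} → SUM(m.qty)=239
  9: ids {1, 6} → SUM(m.qty)=195
  12: ids {4, 9} → SUM(m.qty)=376
  16: ids {3} → SUM(m.qty)=168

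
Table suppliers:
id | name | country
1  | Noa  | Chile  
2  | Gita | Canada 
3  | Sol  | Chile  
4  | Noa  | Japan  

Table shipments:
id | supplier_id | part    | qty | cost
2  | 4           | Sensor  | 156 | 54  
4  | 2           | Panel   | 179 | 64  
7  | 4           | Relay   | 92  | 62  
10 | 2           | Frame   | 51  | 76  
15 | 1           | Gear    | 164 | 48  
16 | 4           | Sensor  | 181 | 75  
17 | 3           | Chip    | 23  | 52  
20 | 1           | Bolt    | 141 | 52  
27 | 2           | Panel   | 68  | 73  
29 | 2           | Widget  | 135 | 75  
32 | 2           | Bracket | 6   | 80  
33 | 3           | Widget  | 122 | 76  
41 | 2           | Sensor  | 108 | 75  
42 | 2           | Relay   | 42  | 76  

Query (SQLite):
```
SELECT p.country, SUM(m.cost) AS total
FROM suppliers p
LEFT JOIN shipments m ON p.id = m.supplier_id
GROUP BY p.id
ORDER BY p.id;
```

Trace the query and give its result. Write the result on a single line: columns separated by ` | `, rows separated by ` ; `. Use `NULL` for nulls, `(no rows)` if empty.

Chile | 100 ; Canada | 519 ; Chile | 128 ; Japan | 191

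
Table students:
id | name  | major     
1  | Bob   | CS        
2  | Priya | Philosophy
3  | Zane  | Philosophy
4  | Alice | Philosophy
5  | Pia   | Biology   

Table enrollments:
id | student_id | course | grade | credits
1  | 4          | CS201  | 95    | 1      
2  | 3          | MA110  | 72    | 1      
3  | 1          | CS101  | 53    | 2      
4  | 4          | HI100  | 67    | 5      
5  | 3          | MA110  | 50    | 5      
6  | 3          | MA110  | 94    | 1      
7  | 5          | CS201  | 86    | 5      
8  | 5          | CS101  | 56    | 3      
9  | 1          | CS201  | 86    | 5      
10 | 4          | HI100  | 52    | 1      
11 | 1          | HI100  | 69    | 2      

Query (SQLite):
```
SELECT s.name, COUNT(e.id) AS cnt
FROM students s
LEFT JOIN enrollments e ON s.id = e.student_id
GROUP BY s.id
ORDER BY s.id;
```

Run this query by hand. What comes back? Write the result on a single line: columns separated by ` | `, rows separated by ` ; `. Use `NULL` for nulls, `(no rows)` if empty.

Bob | 3 ; Priya | 0 ; Zane | 3 ; Alice | 3 ; Pia | 2

LEFT JOIN keeps every students row; unmatched ones get NULL for enrollments columns.
Group by students.id and compute COUNT(e.id). COUNT(col) of an all-NULL group is 0.
  1: ids {3, 9, 11} → COUNT(e.id)=3
  2: ids {—} → COUNT(e.id)=0
  3: ids {2, 5, 6} → COUNT(e.id)=3
  4: ids {1, 4, 10} → COUNT(e.id)=3
  5: ids {7, 8} → COUNT(e.id)=2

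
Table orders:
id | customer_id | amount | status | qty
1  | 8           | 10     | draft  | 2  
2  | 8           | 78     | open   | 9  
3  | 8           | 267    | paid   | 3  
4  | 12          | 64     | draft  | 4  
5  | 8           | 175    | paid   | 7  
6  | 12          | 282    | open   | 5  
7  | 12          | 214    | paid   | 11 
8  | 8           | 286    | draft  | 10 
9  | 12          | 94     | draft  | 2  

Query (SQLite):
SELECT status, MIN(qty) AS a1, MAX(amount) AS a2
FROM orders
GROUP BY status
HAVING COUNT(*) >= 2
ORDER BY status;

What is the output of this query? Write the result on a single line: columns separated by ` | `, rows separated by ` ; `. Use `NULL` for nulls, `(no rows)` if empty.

draft | 2 | 286 ; open | 5 | 282 ; paid | 3 | 267

Group orders by status.
Per group compute: MIN(qty), MAX(amount).
HAVING: drop groups with fewer than 2 rows.
  draft: ids {1, 4, 8, 9} → MIN(qty)=2, MAX(amount)=286
  open: ids {2, 6} → MIN(qty)=5, MAX(amount)=282
  paid: ids {3, 5, 7} → MIN(qty)=3, MAX(amount)=267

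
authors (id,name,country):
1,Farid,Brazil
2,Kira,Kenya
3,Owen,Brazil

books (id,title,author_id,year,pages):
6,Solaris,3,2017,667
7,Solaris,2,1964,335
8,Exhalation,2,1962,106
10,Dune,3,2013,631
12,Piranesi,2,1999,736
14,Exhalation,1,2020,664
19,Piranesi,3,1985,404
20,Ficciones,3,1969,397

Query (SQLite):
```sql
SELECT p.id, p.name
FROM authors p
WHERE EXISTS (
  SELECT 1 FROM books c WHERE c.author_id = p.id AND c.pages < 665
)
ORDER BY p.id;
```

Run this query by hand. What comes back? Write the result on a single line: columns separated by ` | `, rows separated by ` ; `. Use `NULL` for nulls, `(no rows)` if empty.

1 | Farid ; 2 | Kira ; 3 | Owen

For each authors row, check whether any books with matching author_id has pages < 665.
Keep rows where that is true.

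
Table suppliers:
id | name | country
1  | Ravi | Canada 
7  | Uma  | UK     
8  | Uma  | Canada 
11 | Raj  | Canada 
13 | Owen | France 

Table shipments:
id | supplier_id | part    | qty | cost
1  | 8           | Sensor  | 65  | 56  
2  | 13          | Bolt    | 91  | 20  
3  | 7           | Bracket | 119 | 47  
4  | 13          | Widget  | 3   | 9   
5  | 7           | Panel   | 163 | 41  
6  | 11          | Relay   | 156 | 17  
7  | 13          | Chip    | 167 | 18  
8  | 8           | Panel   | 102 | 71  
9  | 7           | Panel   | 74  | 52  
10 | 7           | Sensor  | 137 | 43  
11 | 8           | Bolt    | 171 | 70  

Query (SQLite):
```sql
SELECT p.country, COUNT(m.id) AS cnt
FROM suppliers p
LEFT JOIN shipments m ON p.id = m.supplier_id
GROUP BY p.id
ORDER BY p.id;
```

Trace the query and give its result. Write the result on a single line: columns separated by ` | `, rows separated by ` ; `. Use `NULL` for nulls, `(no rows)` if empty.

Canada | 0 ; UK | 4 ; Canada | 3 ; Canada | 1 ; France | 3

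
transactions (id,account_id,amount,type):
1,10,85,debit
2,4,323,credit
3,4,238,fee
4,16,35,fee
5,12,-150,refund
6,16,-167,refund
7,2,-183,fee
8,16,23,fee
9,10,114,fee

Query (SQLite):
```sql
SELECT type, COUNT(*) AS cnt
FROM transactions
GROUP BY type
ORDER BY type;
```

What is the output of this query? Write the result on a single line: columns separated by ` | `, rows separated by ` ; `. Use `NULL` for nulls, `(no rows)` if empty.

credit | 1 ; debit | 1 ; fee | 5 ; refund | 2

Partition transactions by type; compute COUNT(*) within each group.
  credit: ids {2} → COUNT(*)=1
  debit: ids {1} → COUNT(*)=1
  fee: ids {3, 4, 7, 8, 9} → COUNT(*)=5
  refund: ids {5, 6} → COUNT(*)=2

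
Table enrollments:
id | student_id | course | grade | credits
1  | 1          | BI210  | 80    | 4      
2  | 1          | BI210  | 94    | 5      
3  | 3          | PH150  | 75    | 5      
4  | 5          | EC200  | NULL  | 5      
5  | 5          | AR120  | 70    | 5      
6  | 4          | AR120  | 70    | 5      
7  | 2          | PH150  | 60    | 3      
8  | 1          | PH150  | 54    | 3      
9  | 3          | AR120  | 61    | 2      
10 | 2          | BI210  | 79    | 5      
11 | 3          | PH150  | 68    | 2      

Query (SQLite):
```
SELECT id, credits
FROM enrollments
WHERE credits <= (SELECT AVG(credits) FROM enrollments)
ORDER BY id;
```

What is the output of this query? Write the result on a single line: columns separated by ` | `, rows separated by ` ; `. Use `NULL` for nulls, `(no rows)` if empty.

Scalar subquery: AVG(credits) over all enrollments rows = 4.0.
Keep rows where credits <= that value.

1 | 4 ; 7 | 3 ; 8 | 3 ; 9 | 2 ; 11 | 2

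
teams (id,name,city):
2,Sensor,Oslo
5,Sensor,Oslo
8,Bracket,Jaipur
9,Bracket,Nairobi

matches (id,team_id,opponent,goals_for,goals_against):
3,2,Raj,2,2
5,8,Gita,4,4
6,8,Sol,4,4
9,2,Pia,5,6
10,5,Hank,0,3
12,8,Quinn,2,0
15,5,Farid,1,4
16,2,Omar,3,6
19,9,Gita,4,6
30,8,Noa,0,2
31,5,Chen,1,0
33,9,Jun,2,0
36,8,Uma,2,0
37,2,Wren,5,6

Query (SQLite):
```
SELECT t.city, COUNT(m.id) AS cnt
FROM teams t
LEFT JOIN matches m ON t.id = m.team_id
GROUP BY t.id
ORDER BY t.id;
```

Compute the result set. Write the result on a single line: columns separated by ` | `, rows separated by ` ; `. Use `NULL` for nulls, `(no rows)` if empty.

Oslo | 4 ; Oslo | 3 ; Jaipur | 5 ; Nairobi | 2

LEFT JOIN keeps every teams row; unmatched ones get NULL for matches columns.
Group by teams.id and compute COUNT(m.id). COUNT(col) of an all-NULL group is 0.
  2: ids {3, 9, 16, 37} → COUNT(m.id)=4
  5: ids {10, 15, 31} → COUNT(m.id)=3
  8: ids {5, 6, 12, 30, 36} → COUNT(m.id)=5
  9: ids {19, 33} → COUNT(m.id)=2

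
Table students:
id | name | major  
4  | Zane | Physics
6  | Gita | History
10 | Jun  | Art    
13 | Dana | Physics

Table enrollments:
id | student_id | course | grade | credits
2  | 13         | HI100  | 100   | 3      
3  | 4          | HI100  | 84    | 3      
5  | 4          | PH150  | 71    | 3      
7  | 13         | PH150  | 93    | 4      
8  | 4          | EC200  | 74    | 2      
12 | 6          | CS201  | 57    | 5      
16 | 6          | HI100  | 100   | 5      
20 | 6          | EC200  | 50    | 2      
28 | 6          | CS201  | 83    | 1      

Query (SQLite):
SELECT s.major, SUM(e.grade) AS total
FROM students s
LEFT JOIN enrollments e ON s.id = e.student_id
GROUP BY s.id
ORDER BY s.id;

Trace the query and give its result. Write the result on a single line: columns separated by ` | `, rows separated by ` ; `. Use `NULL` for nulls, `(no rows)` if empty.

Physics | 229 ; History | 290 ; Art | NULL ; Physics | 193

LEFT JOIN keeps every students row; unmatched ones get NULL for enrollments columns.
Group by students.id and compute SUM(e.grade). SUM over an all-NULL group is NULL.
  4: ids {3, 5, 8} → SUM(e.grade)=229
  6: ids {12, 16, 20, 28} → SUM(e.grade)=290
  10: ids {—} → SUM(e.grade)=NULL
  13: ids {2, 7} → SUM(e.grade)=193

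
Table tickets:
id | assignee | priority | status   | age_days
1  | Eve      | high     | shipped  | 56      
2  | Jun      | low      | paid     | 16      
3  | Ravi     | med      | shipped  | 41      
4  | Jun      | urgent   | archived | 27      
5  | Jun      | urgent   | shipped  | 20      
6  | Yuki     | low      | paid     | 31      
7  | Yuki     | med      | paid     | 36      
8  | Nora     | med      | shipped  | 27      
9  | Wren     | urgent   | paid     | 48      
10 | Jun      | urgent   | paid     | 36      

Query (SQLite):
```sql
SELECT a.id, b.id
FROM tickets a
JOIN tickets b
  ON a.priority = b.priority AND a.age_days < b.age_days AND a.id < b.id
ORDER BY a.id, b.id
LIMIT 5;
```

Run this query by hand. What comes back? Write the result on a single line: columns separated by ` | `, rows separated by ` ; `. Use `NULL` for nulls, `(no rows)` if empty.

2 | 6 ; 4 | 9 ; 4 | 10 ; 5 | 9 ; 5 | 10

Pairs (a,b) with same priority, a.age_days < b.age_days, a.id < b.id.
priority groups: high:{1} low:{2,6} med:{3,7,8} urgent:{4,5,9,10}
Ordered by (a.id, b.id); first 5.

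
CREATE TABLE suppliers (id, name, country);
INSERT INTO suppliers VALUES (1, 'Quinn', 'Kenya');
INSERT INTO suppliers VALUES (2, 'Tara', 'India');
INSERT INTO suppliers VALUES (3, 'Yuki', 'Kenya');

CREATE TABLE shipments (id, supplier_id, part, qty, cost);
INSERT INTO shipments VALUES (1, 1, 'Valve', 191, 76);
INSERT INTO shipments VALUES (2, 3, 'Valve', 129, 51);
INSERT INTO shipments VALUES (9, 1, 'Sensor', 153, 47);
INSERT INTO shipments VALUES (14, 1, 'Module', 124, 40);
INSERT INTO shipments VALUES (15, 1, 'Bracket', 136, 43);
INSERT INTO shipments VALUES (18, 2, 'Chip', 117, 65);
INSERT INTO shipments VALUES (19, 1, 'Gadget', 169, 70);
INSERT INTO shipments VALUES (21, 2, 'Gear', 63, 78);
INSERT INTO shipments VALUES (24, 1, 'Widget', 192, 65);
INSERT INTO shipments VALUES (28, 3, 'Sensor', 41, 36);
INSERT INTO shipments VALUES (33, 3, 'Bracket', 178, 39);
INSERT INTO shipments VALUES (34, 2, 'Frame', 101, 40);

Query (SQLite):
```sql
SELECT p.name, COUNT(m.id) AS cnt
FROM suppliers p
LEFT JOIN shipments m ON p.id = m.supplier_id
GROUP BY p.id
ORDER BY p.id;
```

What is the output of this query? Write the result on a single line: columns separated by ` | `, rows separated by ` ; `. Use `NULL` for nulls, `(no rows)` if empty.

Quinn | 6 ; Tara | 3 ; Yuki | 3

LEFT JOIN keeps every suppliers row; unmatched ones get NULL for shipments columns.
Group by suppliers.id and compute COUNT(m.id). COUNT(col) of an all-NULL group is 0.
  1: ids {1, 9, 14, 15, 19, 24} → COUNT(m.id)=6
  2: ids {18, 21, 34} → COUNT(m.id)=3
  3: ids {2, 28, 33} → COUNT(m.id)=3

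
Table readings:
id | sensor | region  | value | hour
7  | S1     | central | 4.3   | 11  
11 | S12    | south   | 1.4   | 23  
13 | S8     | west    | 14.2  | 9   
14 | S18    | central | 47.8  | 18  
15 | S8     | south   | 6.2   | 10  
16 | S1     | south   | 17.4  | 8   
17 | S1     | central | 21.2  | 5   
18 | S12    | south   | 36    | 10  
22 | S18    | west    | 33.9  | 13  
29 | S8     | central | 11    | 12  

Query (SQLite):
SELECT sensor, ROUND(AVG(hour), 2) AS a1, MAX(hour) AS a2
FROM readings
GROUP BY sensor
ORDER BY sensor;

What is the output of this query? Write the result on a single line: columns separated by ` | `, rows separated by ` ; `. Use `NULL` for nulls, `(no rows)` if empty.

S1 | 8 | 11 ; S12 | 16.5 | 23 ; S18 | 15.5 | 18 ; S8 | 10.33 | 12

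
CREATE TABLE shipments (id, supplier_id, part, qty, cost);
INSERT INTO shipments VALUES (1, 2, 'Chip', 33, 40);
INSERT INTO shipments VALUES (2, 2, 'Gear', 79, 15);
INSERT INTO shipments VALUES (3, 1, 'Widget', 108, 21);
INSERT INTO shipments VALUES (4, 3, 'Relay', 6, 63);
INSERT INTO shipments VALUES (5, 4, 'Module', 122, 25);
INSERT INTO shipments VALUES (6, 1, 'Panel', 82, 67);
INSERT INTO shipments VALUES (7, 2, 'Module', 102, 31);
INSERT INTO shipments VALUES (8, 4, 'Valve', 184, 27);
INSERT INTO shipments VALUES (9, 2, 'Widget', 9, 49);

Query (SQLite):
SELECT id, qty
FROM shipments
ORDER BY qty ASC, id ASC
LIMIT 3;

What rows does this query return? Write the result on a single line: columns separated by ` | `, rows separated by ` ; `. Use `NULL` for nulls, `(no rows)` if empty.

Sort by qty asc, tiebreak id asc: (6, id=4), (9, id=9), (33, id=1), (79, id=2), (82, id=6), (102, id=7) …. Take first 3.

4 | 6 ; 9 | 9 ; 1 | 33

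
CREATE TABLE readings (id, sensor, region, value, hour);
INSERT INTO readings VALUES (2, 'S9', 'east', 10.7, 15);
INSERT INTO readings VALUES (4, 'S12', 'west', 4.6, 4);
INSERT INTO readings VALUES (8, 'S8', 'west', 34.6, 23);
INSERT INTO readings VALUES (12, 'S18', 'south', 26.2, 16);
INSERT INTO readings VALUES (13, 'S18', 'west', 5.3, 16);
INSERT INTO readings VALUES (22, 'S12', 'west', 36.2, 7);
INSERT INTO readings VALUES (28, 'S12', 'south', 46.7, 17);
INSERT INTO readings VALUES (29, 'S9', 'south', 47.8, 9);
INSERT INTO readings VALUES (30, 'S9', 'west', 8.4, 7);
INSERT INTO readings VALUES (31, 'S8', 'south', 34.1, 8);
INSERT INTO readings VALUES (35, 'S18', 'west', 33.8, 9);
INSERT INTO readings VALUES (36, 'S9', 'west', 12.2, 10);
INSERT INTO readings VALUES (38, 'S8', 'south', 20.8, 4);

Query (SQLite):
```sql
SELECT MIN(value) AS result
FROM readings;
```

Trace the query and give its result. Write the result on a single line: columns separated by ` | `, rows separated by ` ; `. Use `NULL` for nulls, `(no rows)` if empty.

All value values: [10.7, 4.6, 34.6, 26.2, 5.3, 36.2, 46.7, 47.8, 8.4, 34.1, 33.8, 12.2, 20.8].
MIN of non-NULL values = 4.6.

4.6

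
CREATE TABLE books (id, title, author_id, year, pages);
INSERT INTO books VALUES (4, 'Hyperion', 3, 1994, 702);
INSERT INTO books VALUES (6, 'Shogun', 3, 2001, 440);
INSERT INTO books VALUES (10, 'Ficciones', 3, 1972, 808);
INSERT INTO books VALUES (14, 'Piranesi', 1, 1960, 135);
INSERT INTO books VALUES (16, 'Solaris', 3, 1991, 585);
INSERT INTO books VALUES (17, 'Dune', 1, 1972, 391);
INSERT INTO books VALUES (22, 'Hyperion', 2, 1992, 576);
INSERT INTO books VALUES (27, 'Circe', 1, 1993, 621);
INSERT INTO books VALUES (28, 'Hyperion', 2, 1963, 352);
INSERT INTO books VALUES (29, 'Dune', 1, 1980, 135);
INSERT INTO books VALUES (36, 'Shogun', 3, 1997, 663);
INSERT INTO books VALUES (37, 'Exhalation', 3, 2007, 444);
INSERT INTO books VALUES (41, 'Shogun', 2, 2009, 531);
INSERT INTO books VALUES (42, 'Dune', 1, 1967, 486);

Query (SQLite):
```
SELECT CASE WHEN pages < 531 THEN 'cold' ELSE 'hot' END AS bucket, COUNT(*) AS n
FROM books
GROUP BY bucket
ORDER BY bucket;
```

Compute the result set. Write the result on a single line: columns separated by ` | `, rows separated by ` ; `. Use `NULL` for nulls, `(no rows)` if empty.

cold | 7 ; hot | 7

Bucket rows by pages < 531 → 'cold' else 'hot'; count each bucket.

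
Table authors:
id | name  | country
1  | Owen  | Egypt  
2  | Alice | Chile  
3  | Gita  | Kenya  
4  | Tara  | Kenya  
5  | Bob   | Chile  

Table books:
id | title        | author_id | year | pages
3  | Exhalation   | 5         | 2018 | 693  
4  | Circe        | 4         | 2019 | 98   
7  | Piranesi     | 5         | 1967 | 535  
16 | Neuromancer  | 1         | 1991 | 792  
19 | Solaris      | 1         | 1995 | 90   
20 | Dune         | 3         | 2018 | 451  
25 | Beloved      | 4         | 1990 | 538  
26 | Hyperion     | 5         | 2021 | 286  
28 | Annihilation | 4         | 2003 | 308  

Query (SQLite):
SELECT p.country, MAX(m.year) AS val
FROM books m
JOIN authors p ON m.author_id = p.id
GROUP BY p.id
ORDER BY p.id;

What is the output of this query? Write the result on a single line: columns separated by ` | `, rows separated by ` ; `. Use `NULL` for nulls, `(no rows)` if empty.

Join each books row to its authors via author_id.
Group joined rows by authors.id; compute MAX(m.year) per group.
  1: ids {16, 19} → MAX(m.year)=1995
  3: ids {20} → MAX(m.year)=2018
  4: ids {4, 25, 28} → MAX(m.year)=2019
  5: ids {3, 7, 26} → MAX(m.year)=2021

Egypt | 1995 ; Kenya | 2018 ; Kenya | 2019 ; Chile | 2021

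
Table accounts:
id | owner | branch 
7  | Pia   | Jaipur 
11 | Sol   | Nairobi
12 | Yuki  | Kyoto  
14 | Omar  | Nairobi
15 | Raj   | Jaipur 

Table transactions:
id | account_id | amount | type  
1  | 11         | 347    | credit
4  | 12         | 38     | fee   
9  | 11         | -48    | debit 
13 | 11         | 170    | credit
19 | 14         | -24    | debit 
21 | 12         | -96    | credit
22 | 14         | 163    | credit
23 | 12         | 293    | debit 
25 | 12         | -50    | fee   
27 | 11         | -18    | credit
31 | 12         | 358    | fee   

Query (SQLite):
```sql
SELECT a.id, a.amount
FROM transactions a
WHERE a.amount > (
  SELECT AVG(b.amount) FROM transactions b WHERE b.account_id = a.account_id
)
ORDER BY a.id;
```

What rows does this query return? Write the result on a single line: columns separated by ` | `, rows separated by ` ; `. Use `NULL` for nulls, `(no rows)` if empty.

For each transactions row a, compute AVG(amount) over rows sharing a.account_id.
Keep row a if a.amount > that per-group AVG.
  account_id=11: AVG(amount) = 112.75
  account_id=12: AVG(amount) = 108.6
  account_id=14: AVG(amount) = 69.5

1 | 347 ; 13 | 170 ; 22 | 163 ; 23 | 293 ; 31 | 358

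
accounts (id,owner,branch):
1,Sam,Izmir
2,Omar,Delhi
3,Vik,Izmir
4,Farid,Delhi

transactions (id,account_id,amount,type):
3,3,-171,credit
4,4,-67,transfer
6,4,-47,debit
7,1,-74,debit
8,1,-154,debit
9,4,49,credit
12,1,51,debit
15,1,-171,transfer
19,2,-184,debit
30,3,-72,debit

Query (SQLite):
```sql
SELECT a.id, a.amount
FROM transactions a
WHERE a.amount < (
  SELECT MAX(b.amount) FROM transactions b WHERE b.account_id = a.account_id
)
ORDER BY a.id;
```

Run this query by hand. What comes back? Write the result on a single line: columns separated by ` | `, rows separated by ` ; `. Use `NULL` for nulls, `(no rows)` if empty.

3 | -171 ; 4 | -67 ; 6 | -47 ; 7 | -74 ; 8 | -154 ; 15 | -171

For each transactions row a, compute MAX(amount) over rows sharing a.account_id.
Keep row a if a.amount < that per-group MAX.
  account_id=1: MAX(amount) = 51
  account_id=2: MAX(amount) = -184
  account_id=3: MAX(amount) = -72
  account_id=4: MAX(amount) = 49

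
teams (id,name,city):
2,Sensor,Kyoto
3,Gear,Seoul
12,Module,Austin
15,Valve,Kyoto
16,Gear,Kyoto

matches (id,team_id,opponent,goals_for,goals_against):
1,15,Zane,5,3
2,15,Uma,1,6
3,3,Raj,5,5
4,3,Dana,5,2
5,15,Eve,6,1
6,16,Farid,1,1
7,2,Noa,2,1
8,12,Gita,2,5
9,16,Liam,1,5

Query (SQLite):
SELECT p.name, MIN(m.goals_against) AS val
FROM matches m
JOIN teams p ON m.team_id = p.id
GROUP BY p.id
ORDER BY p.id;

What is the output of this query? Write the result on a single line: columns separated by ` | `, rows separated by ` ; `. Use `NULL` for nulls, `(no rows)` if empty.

Sensor | 1 ; Gear | 2 ; Module | 5 ; Valve | 1 ; Gear | 1

Join each matches row to its teams via team_id.
Group joined rows by teams.id; compute MIN(m.goals_against) per group.
  2: ids {7} → MIN(m.goals_against)=1
  3: ids {3, 4} → MIN(m.goals_against)=2
  12: ids {8} → MIN(m.goals_against)=5
  15: ids {1, 2, 5} → MIN(m.goals_against)=1
  16: ids {6, 9} → MIN(m.goals_against)=1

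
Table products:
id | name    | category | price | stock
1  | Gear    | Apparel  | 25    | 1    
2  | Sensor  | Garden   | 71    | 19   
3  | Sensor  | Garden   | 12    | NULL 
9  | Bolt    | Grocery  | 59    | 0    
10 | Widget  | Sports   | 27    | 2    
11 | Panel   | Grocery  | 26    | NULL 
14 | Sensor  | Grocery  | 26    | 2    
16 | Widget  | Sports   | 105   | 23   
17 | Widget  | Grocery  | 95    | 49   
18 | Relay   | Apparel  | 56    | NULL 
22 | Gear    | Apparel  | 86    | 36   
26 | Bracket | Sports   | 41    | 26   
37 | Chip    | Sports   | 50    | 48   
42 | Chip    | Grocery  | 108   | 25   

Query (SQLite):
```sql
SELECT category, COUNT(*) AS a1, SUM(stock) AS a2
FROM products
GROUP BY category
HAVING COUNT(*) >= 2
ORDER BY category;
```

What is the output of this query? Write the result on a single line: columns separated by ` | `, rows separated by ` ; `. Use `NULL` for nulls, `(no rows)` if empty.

Group products by category.
Per group compute: COUNT(*), SUM(stock).
HAVING: drop groups with fewer than 2 rows.
  Apparel: ids {1, 18, 22} → COUNT(*)=3, SUM(stock)=37
  Garden: ids {2, 3} → COUNT(*)=2, SUM(stock)=19
  Grocery: ids {9, 11, 14, 17, 42} → COUNT(*)=5, SUM(stock)=76
  Sports: ids {10, 16, 26, 37} → COUNT(*)=4, SUM(stock)=99

Apparel | 3 | 37 ; Garden | 2 | 19 ; Grocery | 5 | 76 ; Sports | 4 | 99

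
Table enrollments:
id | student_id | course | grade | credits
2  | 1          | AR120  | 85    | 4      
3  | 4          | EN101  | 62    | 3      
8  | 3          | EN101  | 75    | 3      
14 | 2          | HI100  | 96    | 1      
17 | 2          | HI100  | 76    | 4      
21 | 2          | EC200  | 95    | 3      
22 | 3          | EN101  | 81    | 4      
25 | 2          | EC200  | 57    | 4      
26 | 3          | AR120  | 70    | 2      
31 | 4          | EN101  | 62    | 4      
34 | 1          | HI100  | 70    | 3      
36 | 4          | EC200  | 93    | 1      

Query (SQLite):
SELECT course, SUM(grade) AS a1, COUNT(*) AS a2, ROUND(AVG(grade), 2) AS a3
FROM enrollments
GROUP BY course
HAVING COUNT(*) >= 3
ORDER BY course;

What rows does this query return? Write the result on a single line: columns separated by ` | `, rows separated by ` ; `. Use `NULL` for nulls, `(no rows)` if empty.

Group enrollments by course.
Per group compute: SUM(grade), COUNT(*), ROUND(AVG(grade), 2).
HAVING: drop groups with fewer than 3 rows.
  AR120: ids {2, 26} → SUM(grade)=155, COUNT(*)=2, ROUND(AVG(grade), 2)=77.5
  EC200: ids {21, 25, 36} → SUM(grade)=245, COUNT(*)=3, ROUND(AVG(grade), 2)=81.67
  EN101: ids {3, 8, 22, 31} → SUM(grade)=280, COUNT(*)=4, ROUND(AVG(grade), 2)=70
  HI100: ids {14, 17, 34} → SUM(grade)=242, COUNT(*)=3, ROUND(AVG(grade), 2)=80.67

EC200 | 245 | 3 | 81.67 ; EN101 | 280 | 4 | 70 ; HI100 | 242 | 3 | 80.67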